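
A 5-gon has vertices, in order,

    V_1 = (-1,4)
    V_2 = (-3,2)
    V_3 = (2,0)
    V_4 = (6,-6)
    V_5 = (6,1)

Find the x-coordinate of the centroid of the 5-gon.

Apply the shoelace (surveyor's) formula. First the cross-terms c_i = x_i·y_{i+1} − x_{i+1}·y_i:
  10, -4, -12, 42, 25  ⇒  2A = 61, A = 30.5.
Then Σ (x_i + x_{i+1})·c_i = 497, so x̄ = 497 / (6·30.5) = 497/183.

497/183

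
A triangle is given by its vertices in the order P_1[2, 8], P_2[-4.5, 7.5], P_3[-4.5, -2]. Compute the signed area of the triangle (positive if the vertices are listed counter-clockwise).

Apply Gauss's area formula: 2A = Σ (x_i·y_{i+1} − x_{i+1}·y_i), indices taken mod 3.
Σ = (51) + (42.75) + (-32) = 61.75
Signed area = Σ/2 = 30.875 (positive ⇒ counter-clockwise traversal).

30.875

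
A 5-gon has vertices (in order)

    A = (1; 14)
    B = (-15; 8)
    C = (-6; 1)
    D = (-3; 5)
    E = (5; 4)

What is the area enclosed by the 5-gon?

126.5

Apply the shoelace (surveyor's) formula: 2A = Σ (x_i·y_{i+1} − x_{i+1}·y_i), indices taken mod 5.
A→B: (1)(8) − (-15)(14) = 218
B→C: (-15)(1) − (-6)(8) = 33
C→D: (-6)(5) − (-3)(1) = -27
D→E: (-3)(4) − (5)(5) = -37
E→A: (5)(14) − (1)(4) = 66
Σ = 253
Area = |Σ|/2 = 126.5.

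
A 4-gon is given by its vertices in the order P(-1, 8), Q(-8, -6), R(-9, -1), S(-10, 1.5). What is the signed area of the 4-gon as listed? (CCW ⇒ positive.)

Apply the shoelace (surveyor's) formula: 2A = Σ (x_i·y_{i+1} − x_{i+1}·y_i), indices taken mod 4.
P→Q: (-1)(-6) − (-8)(8) = 70
Q→R: (-8)(-1) − (-9)(-6) = -46
R→S: (-9)(1.5) − (-10)(-1) = -23.5
S→P: (-10)(8) − (-1)(1.5) = -78.5
Σ = -78
Signed area = Σ/2 = -39 (negative ⇒ clockwise traversal).

-39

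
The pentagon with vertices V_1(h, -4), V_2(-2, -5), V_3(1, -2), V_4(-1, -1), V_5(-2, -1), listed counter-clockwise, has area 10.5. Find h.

-4

The doubled signed area Σ (x_i y_{i+1} − x_{i+1} y_i) is linear in h.
With h=0 it equals 5; the coefficient of h is -4 (from the two edges through V_1).
So -4·h + 5 = 2·10.5 = 21 ⇒ h = -4.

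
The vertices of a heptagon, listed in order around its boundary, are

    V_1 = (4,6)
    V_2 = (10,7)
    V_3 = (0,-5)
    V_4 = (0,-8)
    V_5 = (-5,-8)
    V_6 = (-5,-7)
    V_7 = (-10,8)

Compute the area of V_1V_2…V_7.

V_1→V_2: (4)(7) − (10)(6) = -32
V_2→V_3: (10)(-5) − (0)(7) = -50
V_3→V_4: (0)(-8) − (0)(-5) = 0
V_4→V_5: (0)(-8) − (-5)(-8) = -40
V_5→V_6: (-5)(-7) − (-5)(-8) = -5
V_6→V_7: (-5)(8) − (-10)(-7) = -110
V_7→V_1: (-10)(6) − (4)(8) = -92
Σ = -329
Area = |Σ|/2 = 164.5.

164.5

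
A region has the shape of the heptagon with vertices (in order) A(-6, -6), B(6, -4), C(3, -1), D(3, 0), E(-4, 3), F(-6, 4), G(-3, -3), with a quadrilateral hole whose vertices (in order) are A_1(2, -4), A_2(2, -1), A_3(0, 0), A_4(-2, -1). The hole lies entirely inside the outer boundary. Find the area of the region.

47

Outer boundary:
Apply the shoelace formula: 2A = Σ (x_i·y_{i+1} − x_{i+1}·y_i), indices taken mod 7.
Σ = (60) + (6) + (3) + (9) + (2) + (30) + (0) = 110
Area = |Σ|/2 = 55.
Hole:
Apply the shoelace formula: 2A = Σ (x_i·y_{i+1} − x_{i+1}·y_i), indices taken mod 4.
Cross-terms: 6, 0, 0, 10  ⇒  Σ = 16
Area = |Σ|/2 = 8.
Net area = 55 − 8 = 47.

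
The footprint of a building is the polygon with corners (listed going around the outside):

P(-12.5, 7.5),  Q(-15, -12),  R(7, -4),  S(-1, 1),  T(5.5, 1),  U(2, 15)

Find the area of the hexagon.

343

Σ = (262.5) + (144) + (3) + (-6.5) + (80.5) + (202.5) = 686
Area = |Σ|/2 = 343.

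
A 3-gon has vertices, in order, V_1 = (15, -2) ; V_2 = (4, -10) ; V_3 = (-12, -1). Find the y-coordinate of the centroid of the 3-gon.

-13/3

Apply Gauss's area formula. First the cross-terms c_i = x_i·y_{i+1} − x_{i+1}·y_i:
  -142, -124, 39  ⇒  2A = -227, A = -113.5.
Then Σ (y_i + y_{i+1})·c_i = 2951, so ȳ = 2951 / (6·(-113.5)) = -13/3.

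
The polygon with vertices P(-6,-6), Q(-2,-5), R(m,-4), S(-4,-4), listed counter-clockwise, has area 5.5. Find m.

Write out the shoelace sum; only the two edges meeting at R involve m:
2·Area = [((-2)·(-4) − m·(-5)) + (m·(-4) − (-4)·(-4))] + 18
       = 1·m + 10 = 11
⇒ m = 1.

1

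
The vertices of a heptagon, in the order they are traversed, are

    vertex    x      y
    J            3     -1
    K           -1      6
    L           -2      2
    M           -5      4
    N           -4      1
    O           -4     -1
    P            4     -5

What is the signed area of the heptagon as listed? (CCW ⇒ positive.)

Apply the shoelace (surveyor's) formula: 2A = Σ (x_i·y_{i+1} − x_{i+1}·y_i), indices taken mod 7.
Σ = (17) + (10) + (2) + (11) + (8) + (24) + (11) = 83
Signed area = Σ/2 = 41.5 (positive ⇒ counter-clockwise traversal).

41.5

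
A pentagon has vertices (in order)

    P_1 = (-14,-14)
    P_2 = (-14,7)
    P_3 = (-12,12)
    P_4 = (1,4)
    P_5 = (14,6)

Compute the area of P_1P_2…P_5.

Apply the surveyor's formula: 2A = Σ (x_i·y_{i+1} − x_{i+1}·y_i), indices taken mod 5.
Σ = (-294) + (-84) + (-60) + (-50) + (-112) = -600
Area = |Σ|/2 = 300.

300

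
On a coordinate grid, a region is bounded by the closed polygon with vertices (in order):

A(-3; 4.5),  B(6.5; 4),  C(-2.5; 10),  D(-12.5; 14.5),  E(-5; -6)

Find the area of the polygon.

Apply the surveyor's formula: 2A = Σ (x_i·y_{i+1} − x_{i+1}·y_i), indices taken mod 5.
Cross-terms: -41.25, 75, 88.75, 147.5, -40.5  ⇒  Σ = 229.5
Area = |Σ|/2 = 114.75.

114.75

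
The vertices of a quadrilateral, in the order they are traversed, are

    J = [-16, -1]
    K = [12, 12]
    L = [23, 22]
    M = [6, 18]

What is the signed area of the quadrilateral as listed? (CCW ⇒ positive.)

Apply Gauss's area formula: 2A = Σ (x_i·y_{i+1} − x_{i+1}·y_i), indices taken mod 4.
J→K: (-16)(12) − (12)(-1) = -180
K→L: (12)(22) − (23)(12) = -12
L→M: (23)(18) − (6)(22) = 282
M→J: (6)(-1) − (-16)(18) = 282
Σ = 372
Signed area = Σ/2 = 186 (positive ⇒ counter-clockwise traversal).

186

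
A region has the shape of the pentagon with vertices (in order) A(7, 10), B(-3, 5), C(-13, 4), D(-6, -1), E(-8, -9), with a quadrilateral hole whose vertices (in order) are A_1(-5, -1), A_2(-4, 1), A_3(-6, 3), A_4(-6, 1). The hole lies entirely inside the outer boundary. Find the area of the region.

Outer boundary:
Σ = (65) + (53) + (37) + (46) + (-17) = 184
Area = |Σ|/2 = 92.
Hole:
Apply the shoelace (surveyor's) formula: 2A = Σ (x_i·y_{i+1} − x_{i+1}·y_i), indices taken mod 4.
A_1→A_2: (-5)(1) − (-4)(-1) = -9
A_2→A_3: (-4)(3) − (-6)(1) = -6
A_3→A_4: (-6)(1) − (-6)(3) = 12
A_4→A_1: (-6)(-1) − (-5)(1) = 11
Σ = 8
Area = |Σ|/2 = 4.
Net area = 92 − 4 = 88.

88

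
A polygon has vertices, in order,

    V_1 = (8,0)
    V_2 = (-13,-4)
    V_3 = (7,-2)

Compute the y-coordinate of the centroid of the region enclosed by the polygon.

Apply the shoelace formula. First the cross-terms c_i = x_i·y_{i+1} − x_{i+1}·y_i:
  -32, 54, 16  ⇒  2A = 38, A = 19.
Then Σ (y_i + y_{i+1})·c_i = -228, so ȳ = -228 / (6·19) = -2.

-2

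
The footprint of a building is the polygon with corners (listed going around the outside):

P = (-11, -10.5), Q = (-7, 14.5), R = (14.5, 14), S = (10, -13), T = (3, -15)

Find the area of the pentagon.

Apply the surveyor's formula: 2A = Σ (x_i·y_{i+1} − x_{i+1}·y_i), indices taken mod 5.
P→Q: (-11)(14.5) − (-7)(-10.5) = -233
Q→R: (-7)(14) − (14.5)(14.5) = -308.25
R→S: (14.5)(-13) − (10)(14) = -328.5
S→T: (10)(-15) − (3)(-13) = -111
T→P: (3)(-10.5) − (-11)(-15) = -196.5
Σ = -1177.25
Area = |Σ|/2 = 588.625.

588.625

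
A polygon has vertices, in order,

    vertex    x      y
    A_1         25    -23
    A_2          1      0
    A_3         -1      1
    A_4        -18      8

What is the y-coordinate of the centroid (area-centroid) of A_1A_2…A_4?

-152/31

Apply the shoelace (surveyor's) formula. First the cross-terms c_i = x_i·y_{i+1} − x_{i+1}·y_i:
  23, 1, 10, 214  ⇒  2A = 248, A = 124.
Then Σ (y_i + y_{i+1})·c_i = -3648, so ȳ = -3648 / (6·124) = -152/31.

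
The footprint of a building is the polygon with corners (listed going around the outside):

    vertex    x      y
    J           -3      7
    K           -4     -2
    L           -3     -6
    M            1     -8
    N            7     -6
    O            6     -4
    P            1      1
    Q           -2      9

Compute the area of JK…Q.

Apply the surveyor's formula: 2A = Σ (x_i·y_{i+1} − x_{i+1}·y_i), indices taken mod 8.
Σ = (34) + (18) + (30) + (50) + (8) + (10) + (11) + (13) = 174
Area = |Σ|/2 = 87.

87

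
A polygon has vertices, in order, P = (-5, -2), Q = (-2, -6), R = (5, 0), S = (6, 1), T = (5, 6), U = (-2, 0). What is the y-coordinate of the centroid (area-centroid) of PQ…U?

Apply Gauss's area formula. First the cross-terms c_i = x_i·y_{i+1} − x_{i+1}·y_i:
  26, 30, 5, 31, 12, 4  ⇒  2A = 108, A = 54.
Then Σ (y_i + y_{i+1})·c_i = -102, so ȳ = -102 / (6·54) = -17/54.

-17/54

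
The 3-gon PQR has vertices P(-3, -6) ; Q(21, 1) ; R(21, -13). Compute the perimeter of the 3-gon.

64

|PQ| = √((24)² + (7)²) = √625 = 25
|QR| = √((0)² + (-14)²) = √196 = 14
|RP| = √((-24)² + (7)²) = √625 = 25
Perimeter = 25 + 14 + 25 = 64.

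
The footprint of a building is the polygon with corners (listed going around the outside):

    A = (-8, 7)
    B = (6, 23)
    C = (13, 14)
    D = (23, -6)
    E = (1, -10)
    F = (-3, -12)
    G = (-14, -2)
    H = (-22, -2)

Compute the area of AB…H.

727.5

Apply the shoelace formula: 2A = Σ (x_i·y_{i+1} − x_{i+1}·y_i), indices taken mod 8.
Σ = (-226) + (-215) + (-400) + (-224) + (-42) + (-162) + (-16) + (-170) = -1455
Area = |Σ|/2 = 727.5.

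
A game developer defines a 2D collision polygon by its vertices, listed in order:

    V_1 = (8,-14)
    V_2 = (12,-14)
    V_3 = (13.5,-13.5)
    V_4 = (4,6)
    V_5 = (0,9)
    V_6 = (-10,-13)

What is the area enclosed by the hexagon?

294

Cross-terms: 56, 27, 135, 36, 90, 244  ⇒  Σ = 588
Area = |Σ|/2 = 294.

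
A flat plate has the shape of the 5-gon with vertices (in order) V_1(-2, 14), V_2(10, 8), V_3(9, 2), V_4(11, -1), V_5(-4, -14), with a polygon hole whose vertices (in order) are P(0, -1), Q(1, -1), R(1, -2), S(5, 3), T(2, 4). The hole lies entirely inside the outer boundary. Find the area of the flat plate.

228

Outer boundary:
Apply the shoelace (surveyor's) formula: 2A = Σ (x_i·y_{i+1} − x_{i+1}·y_i), indices taken mod 5.
Cross-terms: -156, -52, -31, -158, -84  ⇒  Σ = -481
Area = |Σ|/2 = 240.5.
Hole:
Apply the shoelace formula: 2A = Σ (x_i·y_{i+1} − x_{i+1}·y_i), indices taken mod 5.
P→Q: (0)(-1) − (1)(-1) = 1
Q→R: (1)(-2) − (1)(-1) = -1
R→S: (1)(3) − (5)(-2) = 13
S→T: (5)(4) − (2)(3) = 14
T→P: (2)(-1) − (0)(4) = -2
Σ = 25
Area = |Σ|/2 = 12.5.
Net area = 240.5 − 12.5 = 228.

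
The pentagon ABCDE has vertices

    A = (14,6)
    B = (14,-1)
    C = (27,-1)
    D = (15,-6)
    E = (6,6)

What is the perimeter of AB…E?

|AB| = √((0)² + (-7)²) = √49 = 7
|BC| = √((13)² + (0)²) = √169 = 13
|CD| = √((-12)² + (-5)²) = √169 = 13
|DE| = √((-9)² + (12)²) = √225 = 15
|EA| = √((8)² + (0)²) = √64 = 8
Perimeter = 7 + 13 + 13 + 15 + 8 = 56.

56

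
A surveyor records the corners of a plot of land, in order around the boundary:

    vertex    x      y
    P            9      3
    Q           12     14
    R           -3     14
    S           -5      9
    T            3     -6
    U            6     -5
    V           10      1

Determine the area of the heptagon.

Σ = (90) + (210) + (43) + (3) + (21) + (56) + (21) = 444
Area = |Σ|/2 = 222.

222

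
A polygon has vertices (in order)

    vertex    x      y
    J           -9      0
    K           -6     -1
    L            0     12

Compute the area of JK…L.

Apply the surveyor's formula: 2A = Σ (x_i·y_{i+1} − x_{i+1}·y_i), indices taken mod 3.
Σ = (9) + (-72) + (108) = 45
Area = |Σ|/2 = 22.5.

22.5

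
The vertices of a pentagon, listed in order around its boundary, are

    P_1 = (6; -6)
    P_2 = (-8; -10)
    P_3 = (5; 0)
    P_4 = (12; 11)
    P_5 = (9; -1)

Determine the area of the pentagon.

81

Apply Gauss's area formula: 2A = Σ (x_i·y_{i+1} − x_{i+1}·y_i), indices taken mod 5.
Σ = (-108) + (50) + (55) + (-111) + (-48) = -162
Area = |Σ|/2 = 81.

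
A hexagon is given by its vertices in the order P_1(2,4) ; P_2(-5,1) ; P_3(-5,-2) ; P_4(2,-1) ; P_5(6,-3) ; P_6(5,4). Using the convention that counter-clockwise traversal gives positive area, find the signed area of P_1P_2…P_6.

48.5

Σ = (22) + (15) + (9) + (0) + (39) + (12) = 97
Signed area = Σ/2 = 48.5 (positive ⇒ counter-clockwise traversal).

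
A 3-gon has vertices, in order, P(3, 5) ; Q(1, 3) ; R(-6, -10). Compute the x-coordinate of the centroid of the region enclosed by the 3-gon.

Apply the shoelace formula. First the cross-terms c_i = x_i·y_{i+1} − x_{i+1}·y_i:
  4, 8, 0  ⇒  2A = 12, A = 6.
Then Σ (x_i + x_{i+1})·c_i = -24, so x̄ = -24 / (6·6) = -2/3.

-2/3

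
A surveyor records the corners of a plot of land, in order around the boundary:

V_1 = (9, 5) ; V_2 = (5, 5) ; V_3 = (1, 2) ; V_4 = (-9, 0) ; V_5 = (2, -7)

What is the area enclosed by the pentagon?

89.5

Σ = (20) + (5) + (18) + (63) + (73) = 179
Area = |Σ|/2 = 89.5.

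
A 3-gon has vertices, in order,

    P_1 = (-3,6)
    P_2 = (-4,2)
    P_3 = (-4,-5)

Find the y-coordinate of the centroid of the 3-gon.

Apply Gauss's area formula. First the cross-terms c_i = x_i·y_{i+1} − x_{i+1}·y_i:
  18, 28, -39  ⇒  2A = 7, A = 3.5.
Then Σ (y_i + y_{i+1})·c_i = 21, so ȳ = 21 / (6·3.5) = 1.

1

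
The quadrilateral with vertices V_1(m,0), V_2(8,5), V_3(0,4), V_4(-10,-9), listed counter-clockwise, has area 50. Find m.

Write out the shoelace sum; only the two edges meeting at V_1 involve m:
2·Area = [((-10)·0 − m·(-9)) + (m·5 − 8·0)] + 72
       = 14·m + 72 = 100
⇒ m = 2.

2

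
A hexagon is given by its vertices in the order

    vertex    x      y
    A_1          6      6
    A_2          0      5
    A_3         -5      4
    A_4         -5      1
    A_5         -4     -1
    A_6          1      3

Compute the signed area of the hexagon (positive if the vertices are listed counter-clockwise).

Σ = (30) + (25) + (15) + (9) + (-11) + (-12) = 56
Signed area = Σ/2 = 28 (positive ⇒ counter-clockwise traversal).

28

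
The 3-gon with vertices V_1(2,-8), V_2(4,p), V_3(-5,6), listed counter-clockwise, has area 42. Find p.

0

The doubled signed area Σ (x_i y_{i+1} − x_{i+1} y_i) is linear in p.
With p=0 it equals 84; the coefficient of p is 7 (from the two edges through V_2).
So 7·p + 84 = 2·42 = 84 ⇒ p = 0.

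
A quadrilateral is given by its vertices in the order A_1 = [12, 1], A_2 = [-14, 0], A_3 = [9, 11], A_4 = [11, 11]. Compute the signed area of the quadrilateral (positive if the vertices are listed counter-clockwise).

Σ = (14) + (-154) + (-22) + (-121) = -283
Signed area = Σ/2 = -141.5 (negative ⇒ clockwise traversal).

-141.5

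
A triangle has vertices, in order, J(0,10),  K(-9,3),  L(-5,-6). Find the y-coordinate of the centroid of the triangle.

Apply the shoelace (surveyor's) formula. First the cross-terms c_i = x_i·y_{i+1} − x_{i+1}·y_i:
  90, 69, -50  ⇒  2A = 109, A = 54.5.
Then Σ (y_i + y_{i+1})·c_i = 763, so ȳ = 763 / (6·54.5) = 7/3.

7/3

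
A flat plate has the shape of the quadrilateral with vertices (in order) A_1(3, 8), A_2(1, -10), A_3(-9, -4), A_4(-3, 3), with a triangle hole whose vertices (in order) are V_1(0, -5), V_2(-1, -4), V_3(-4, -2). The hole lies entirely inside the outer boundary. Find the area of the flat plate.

Outer boundary:
Apply the surveyor's formula: 2A = Σ (x_i·y_{i+1} − x_{i+1}·y_i), indices taken mod 4.
A_1→A_2: (3)(-10) − (1)(8) = -38
A_2→A_3: (1)(-4) − (-9)(-10) = -94
A_3→A_4: (-9)(3) − (-3)(-4) = -39
A_4→A_1: (-3)(8) − (3)(3) = -33
Σ = -204
Area = |Σ|/2 = 102.
Hole:
Apply the shoelace (surveyor's) formula: 2A = Σ (x_i·y_{i+1} − x_{i+1}·y_i), indices taken mod 3.
Cross-terms: -5, -14, 20  ⇒  Σ = 1
Area = |Σ|/2 = 0.5.
Net area = 102 − 0.5 = 101.5.

101.5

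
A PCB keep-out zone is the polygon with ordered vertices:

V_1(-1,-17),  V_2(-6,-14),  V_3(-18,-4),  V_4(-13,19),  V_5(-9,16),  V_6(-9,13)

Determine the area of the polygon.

277

Apply Gauss's area formula: 2A = Σ (x_i·y_{i+1} − x_{i+1}·y_i), indices taken mod 6.
V_1→V_2: (-1)(-14) − (-6)(-17) = -88
V_2→V_3: (-6)(-4) − (-18)(-14) = -228
V_3→V_4: (-18)(19) − (-13)(-4) = -394
V_4→V_5: (-13)(16) − (-9)(19) = -37
V_5→V_6: (-9)(13) − (-9)(16) = 27
V_6→V_1: (-9)(-17) − (-1)(13) = 166
Σ = -554
Area = |Σ|/2 = 277.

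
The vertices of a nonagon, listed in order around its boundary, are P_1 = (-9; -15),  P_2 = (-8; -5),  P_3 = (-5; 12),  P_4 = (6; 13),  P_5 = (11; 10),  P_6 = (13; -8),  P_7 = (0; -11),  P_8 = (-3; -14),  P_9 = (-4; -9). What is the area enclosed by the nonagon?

430

Σ = (-75) + (-121) + (-137) + (-83) + (-218) + (-143) + (-33) + (-29) + (-21) = -860
Area = |Σ|/2 = 430.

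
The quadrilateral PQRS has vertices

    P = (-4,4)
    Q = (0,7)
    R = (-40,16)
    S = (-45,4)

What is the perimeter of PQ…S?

|PQ| = √((4)² + (3)²) = √25 = 5
|QR| = √((-40)² + (9)²) = √1681 = 41
|RS| = √((-5)² + (-12)²) = √169 = 13
|SP| = √((41)² + (0)²) = √1681 = 41
Perimeter = 5 + 41 + 13 + 41 = 100.

100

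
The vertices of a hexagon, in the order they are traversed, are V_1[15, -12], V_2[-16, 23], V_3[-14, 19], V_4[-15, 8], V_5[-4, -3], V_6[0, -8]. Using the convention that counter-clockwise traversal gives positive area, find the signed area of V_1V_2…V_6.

286.5

Apply Gauss's area formula: 2A = Σ (x_i·y_{i+1} − x_{i+1}·y_i), indices taken mod 6.
Σ = (153) + (18) + (173) + (77) + (32) + (120) = 573
Signed area = Σ/2 = 286.5 (positive ⇒ counter-clockwise traversal).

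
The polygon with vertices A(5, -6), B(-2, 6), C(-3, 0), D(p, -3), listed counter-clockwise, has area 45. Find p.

-5

The doubled signed area Σ (x_i y_{i+1} − x_{i+1} y_i) is linear in p.
With p=0 it equals 60; the coefficient of p is -6 (from the two edges through D).
So -6·p + 60 = 2·45 = 90 ⇒ p = -5.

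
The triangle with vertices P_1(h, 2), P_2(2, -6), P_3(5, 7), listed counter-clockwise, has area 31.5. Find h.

-1

Write out the shoelace sum; only the two edges meeting at P_1 involve h:
2·Area = [(5·2 − h·7) + (h·(-6) − 2·2)] + 44
       = -13·h + 50 = 63
⇒ h = -1.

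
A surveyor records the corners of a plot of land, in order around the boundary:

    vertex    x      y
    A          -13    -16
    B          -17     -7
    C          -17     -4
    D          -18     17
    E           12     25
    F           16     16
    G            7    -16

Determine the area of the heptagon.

A→B: (-13)(-7) − (-17)(-16) = -181
B→C: (-17)(-4) − (-17)(-7) = -51
C→D: (-17)(17) − (-18)(-4) = -361
D→E: (-18)(25) − (12)(17) = -654
E→F: (12)(16) − (16)(25) = -208
F→G: (16)(-16) − (7)(16) = -368
G→A: (7)(-16) − (-13)(-16) = -320
Σ = -2143
Area = |Σ|/2 = 1071.5.

1071.5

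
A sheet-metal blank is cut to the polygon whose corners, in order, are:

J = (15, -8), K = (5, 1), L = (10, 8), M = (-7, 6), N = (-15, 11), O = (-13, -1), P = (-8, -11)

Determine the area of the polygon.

J→K: (15)(1) − (5)(-8) = 55
K→L: (5)(8) − (10)(1) = 30
L→M: (10)(6) − (-7)(8) = 116
M→N: (-7)(11) − (-15)(6) = 13
N→O: (-15)(-1) − (-13)(11) = 158
O→P: (-13)(-11) − (-8)(-1) = 135
P→J: (-8)(-8) − (15)(-11) = 229
Σ = 736
Area = |Σ|/2 = 368.

368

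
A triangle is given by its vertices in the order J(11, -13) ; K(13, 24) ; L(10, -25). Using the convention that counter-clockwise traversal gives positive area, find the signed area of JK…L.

6.5

Apply the shoelace formula: 2A = Σ (x_i·y_{i+1} − x_{i+1}·y_i), indices taken mod 3.
J→K: (11)(24) − (13)(-13) = 433
K→L: (13)(-25) − (10)(24) = -565
L→J: (10)(-13) − (11)(-25) = 145
Σ = 13
Signed area = Σ/2 = 6.5 (positive ⇒ counter-clockwise traversal).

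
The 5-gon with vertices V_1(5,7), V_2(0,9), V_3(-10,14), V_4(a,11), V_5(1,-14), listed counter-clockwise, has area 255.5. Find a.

The doubled signed area Σ (x_i y_{i+1} − x_{i+1} y_i) is linear in a.
With a=0 it equals 91; the coefficient of a is -28 (from the two edges through V_4).
So -28·a + 91 = 2·255.5 = 511 ⇒ a = -15.

-15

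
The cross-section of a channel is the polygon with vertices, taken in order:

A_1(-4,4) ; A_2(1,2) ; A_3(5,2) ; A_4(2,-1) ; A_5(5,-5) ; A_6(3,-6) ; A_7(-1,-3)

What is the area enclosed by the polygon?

40

Apply Gauss's area formula: 2A = Σ (x_i·y_{i+1} − x_{i+1}·y_i), indices taken mod 7.
Σ = (-12) + (-8) + (-9) + (-5) + (-15) + (-15) + (-16) = -80
Area = |Σ|/2 = 40.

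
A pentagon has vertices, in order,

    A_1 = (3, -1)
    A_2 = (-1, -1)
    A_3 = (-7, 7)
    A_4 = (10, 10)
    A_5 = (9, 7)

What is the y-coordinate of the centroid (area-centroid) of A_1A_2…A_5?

Apply the surveyor's formula. First the cross-terms c_i = x_i·y_{i+1} − x_{i+1}·y_i:
  -4, -14, -140, -20, -30  ⇒  2A = -208, A = -104.
Then Σ (y_i + y_{i+1})·c_i = -2976, so ȳ = -2976 / (6·(-104)) = 62/13.

62/13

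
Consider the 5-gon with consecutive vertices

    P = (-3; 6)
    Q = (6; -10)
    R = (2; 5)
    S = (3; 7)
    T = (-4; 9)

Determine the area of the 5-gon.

50.5

Apply Gauss's area formula: 2A = Σ (x_i·y_{i+1} − x_{i+1}·y_i), indices taken mod 5.
Cross-terms: -6, 50, -1, 55, 3  ⇒  Σ = 101
Area = |Σ|/2 = 50.5.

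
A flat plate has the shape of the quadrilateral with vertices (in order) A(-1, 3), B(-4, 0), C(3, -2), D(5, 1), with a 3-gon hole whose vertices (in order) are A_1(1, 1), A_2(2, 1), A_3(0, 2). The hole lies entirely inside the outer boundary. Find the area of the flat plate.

24

Outer boundary:
Apply the shoelace formula: 2A = Σ (x_i·y_{i+1} − x_{i+1}·y_i), indices taken mod 4.
A→B: (-1)(0) − (-4)(3) = 12
B→C: (-4)(-2) − (3)(0) = 8
C→D: (3)(1) − (5)(-2) = 13
D→A: (5)(3) − (-1)(1) = 16
Σ = 49
Area = |Σ|/2 = 24.5.
Hole:
Apply the surveyor's formula: 2A = Σ (x_i·y_{i+1} − x_{i+1}·y_i), indices taken mod 3.
Σ = (-1) + (4) + (-2) = 1
Area = |Σ|/2 = 0.5.
Net area = 24.5 − 0.5 = 24.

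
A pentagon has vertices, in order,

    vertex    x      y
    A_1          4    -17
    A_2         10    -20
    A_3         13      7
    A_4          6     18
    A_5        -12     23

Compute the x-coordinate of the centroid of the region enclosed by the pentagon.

677/231

Apply the shoelace (surveyor's) formula. First the cross-terms c_i = x_i·y_{i+1} − x_{i+1}·y_i:
  90, 330, 192, 354, 112  ⇒  2A = 1078, A = 539.
Then Σ (x_i + x_{i+1})·c_i = 9478, so x̄ = 9478 / (6·539) = 677/231.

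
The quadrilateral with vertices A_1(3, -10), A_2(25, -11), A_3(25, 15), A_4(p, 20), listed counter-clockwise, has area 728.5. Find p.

-6

The doubled signed area Σ (x_i y_{i+1} − x_{i+1} y_i) is linear in p.
With p=0 it equals 1307; the coefficient of p is -25 (from the two edges through A_4).
So -25·p + 1307 = 2·728.5 = 1457 ⇒ p = -6.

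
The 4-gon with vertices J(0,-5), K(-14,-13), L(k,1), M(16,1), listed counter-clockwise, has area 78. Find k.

The doubled signed area Σ (x_i y_{i+1} − x_{i+1} y_i) is linear in k.
With k=0 it equals -180; the coefficient of k is 14 (from the two edges through L).
So 14·k + -180 = 2·78 = 156 ⇒ k = 24.

24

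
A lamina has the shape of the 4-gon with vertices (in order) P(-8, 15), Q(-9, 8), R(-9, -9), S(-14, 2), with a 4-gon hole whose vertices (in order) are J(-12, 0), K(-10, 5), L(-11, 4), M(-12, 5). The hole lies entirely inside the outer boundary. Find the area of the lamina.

Outer boundary:
Σ = (71) + (153) + (-144) + (-194) = -114
Area = |Σ|/2 = 57.
Hole:
Apply the shoelace formula: 2A = Σ (x_i·y_{i+1} − x_{i+1}·y_i), indices taken mod 4.
Σ = (-60) + (15) + (-7) + (60) = 8
Area = |Σ|/2 = 4.
Net area = 57 − 4 = 53.

53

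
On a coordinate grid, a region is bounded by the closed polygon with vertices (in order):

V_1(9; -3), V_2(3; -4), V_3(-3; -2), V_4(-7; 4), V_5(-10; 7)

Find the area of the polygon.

Apply the shoelace (surveyor's) formula: 2A = Σ (x_i·y_{i+1} − x_{i+1}·y_i), indices taken mod 5.
Σ = (-27) + (-18) + (-26) + (-9) + (-33) = -113
Area = |Σ|/2 = 56.5.

56.5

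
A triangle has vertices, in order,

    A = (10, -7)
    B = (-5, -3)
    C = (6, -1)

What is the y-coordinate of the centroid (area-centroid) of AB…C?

Apply the surveyor's formula. First the cross-terms c_i = x_i·y_{i+1} − x_{i+1}·y_i:
  -65, 23, -32  ⇒  2A = -74, A = -37.
Then Σ (y_i + y_{i+1})·c_i = 814, so ȳ = 814 / (6·(-37)) = -11/3.

-11/3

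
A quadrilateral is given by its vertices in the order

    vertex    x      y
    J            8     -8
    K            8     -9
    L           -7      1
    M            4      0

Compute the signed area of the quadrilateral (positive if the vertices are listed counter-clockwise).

Apply the surveyor's formula: 2A = Σ (x_i·y_{i+1} − x_{i+1}·y_i), indices taken mod 4.
J→K: (8)(-9) − (8)(-8) = -8
K→L: (8)(1) − (-7)(-9) = -55
L→M: (-7)(0) − (4)(1) = -4
M→J: (4)(-8) − (8)(0) = -32
Σ = -99
Signed area = Σ/2 = -49.5 (negative ⇒ clockwise traversal).

-49.5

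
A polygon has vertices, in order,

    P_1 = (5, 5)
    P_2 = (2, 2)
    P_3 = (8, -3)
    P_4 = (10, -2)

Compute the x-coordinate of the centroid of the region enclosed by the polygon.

233/39

Apply the shoelace formula. First the cross-terms c_i = x_i·y_{i+1} − x_{i+1}·y_i:
  0, -22, 14, 60  ⇒  2A = 52, A = 26.
Then Σ (x_i + x_{i+1})·c_i = 932, so x̄ = 932 / (6·26) = 233/39.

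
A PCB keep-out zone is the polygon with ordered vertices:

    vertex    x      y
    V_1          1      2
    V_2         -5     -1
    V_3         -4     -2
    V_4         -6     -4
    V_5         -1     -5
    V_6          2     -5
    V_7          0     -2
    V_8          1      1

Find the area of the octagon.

29.5

Cross-terms: 9, 6, 4, 26, 15, -4, 2, 1  ⇒  Σ = 59
Area = |Σ|/2 = 29.5.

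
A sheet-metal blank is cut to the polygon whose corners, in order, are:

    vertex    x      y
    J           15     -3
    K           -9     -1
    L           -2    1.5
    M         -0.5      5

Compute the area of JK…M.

Apply the surveyor's formula: 2A = Σ (x_i·y_{i+1} − x_{i+1}·y_i), indices taken mod 4.
Cross-terms: -42, -15.5, -9.25, -73.5  ⇒  Σ = -140.25
Area = |Σ|/2 = 70.125.

70.125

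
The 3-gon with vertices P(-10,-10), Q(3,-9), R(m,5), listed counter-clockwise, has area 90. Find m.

5

The doubled signed area Σ (x_i y_{i+1} − x_{i+1} y_i) is linear in m.
With m=0 it equals 185; the coefficient of m is -1 (from the two edges through R).
So -1·m + 185 = 2·90 = 180 ⇒ m = 5.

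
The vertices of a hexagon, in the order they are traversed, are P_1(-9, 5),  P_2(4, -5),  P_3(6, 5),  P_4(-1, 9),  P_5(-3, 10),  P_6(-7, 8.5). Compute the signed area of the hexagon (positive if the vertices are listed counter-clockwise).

118.5

P_1→P_2: (-9)(-5) − (4)(5) = 25
P_2→P_3: (4)(5) − (6)(-5) = 50
P_3→P_4: (6)(9) − (-1)(5) = 59
P_4→P_5: (-1)(10) − (-3)(9) = 17
P_5→P_6: (-3)(8.5) − (-7)(10) = 44.5
P_6→P_1: (-7)(5) − (-9)(8.5) = 41.5
Σ = 237
Signed area = Σ/2 = 118.5 (positive ⇒ counter-clockwise traversal).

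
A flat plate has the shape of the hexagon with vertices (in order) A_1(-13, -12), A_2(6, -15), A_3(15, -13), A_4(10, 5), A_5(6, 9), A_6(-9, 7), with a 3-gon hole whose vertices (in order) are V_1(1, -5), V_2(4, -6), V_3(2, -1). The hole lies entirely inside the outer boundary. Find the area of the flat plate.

494

Outer boundary:
Apply the shoelace formula: 2A = Σ (x_i·y_{i+1} − x_{i+1}·y_i), indices taken mod 6.
Σ = (267) + (147) + (205) + (60) + (123) + (199) = 1001
Area = |Σ|/2 = 500.5.
Hole:
Σ = (14) + (8) + (-9) = 13
Area = |Σ|/2 = 6.5.
Net area = 500.5 − 6.5 = 494.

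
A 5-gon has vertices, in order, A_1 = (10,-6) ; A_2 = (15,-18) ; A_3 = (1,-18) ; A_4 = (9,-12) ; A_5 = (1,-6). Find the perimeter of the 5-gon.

|A_1A_2| = √((5)² + (-12)²) = √169 = 13
|A_2A_3| = √((-14)² + (0)²) = √196 = 14
|A_3A_4| = √((8)² + (6)²) = √100 = 10
|A_4A_5| = √((-8)² + (6)²) = √100 = 10
|A_5A_1| = √((9)² + (0)²) = √81 = 9
Perimeter = 13 + 14 + 10 + 10 + 9 = 56.

56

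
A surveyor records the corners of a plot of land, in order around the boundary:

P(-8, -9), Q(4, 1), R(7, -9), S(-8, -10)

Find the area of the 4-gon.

Cross-terms: 28, -43, -142, -8  ⇒  Σ = -165
Area = |Σ|/2 = 82.5.

82.5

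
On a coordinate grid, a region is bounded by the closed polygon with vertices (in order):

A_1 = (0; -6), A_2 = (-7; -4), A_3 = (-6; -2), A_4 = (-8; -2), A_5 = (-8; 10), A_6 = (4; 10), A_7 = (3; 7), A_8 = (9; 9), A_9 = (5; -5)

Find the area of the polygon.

215

Σ = (-42) + (-10) + (-4) + (-96) + (-120) + (-2) + (-36) + (-90) + (-30) = -430
Area = |Σ|/2 = 215.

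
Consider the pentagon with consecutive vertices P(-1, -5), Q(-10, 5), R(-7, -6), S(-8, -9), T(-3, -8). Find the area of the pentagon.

Apply the surveyor's formula: 2A = Σ (x_i·y_{i+1} − x_{i+1}·y_i), indices taken mod 5.
P→Q: (-1)(5) − (-10)(-5) = -55
Q→R: (-10)(-6) − (-7)(5) = 95
R→S: (-7)(-9) − (-8)(-6) = 15
S→T: (-8)(-8) − (-3)(-9) = 37
T→P: (-3)(-5) − (-1)(-8) = 7
Σ = 99
Area = |Σ|/2 = 49.5.

49.5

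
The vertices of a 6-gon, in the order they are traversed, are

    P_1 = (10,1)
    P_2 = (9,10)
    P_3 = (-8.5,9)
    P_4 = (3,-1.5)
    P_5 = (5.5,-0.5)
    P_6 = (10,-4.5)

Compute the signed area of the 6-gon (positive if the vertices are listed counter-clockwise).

Apply Gauss's area formula: 2A = Σ (x_i·y_{i+1} − x_{i+1}·y_i), indices taken mod 6.
Σ = (91) + (166) + (-14.25) + (6.75) + (-19.75) + (55) = 284.75
Signed area = Σ/2 = 142.375 (positive ⇒ counter-clockwise traversal).

142.375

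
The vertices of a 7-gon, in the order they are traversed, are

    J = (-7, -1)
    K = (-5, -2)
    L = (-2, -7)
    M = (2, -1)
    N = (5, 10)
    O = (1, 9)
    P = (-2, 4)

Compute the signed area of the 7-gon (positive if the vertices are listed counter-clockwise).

Apply the shoelace (surveyor's) formula: 2A = Σ (x_i·y_{i+1} − x_{i+1}·y_i), indices taken mod 7.
Σ = (9) + (31) + (16) + (25) + (35) + (22) + (30) = 168
Signed area = Σ/2 = 84 (positive ⇒ counter-clockwise traversal).

84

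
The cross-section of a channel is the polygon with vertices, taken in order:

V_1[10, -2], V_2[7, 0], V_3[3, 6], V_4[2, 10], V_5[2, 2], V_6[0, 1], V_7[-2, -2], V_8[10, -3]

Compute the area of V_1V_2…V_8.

Apply the shoelace formula: 2A = Σ (x_i·y_{i+1} − x_{i+1}·y_i), indices taken mod 8.
Cross-terms: 14, 42, 18, -16, 2, 2, 26, 10  ⇒  Σ = 98
Area = |Σ|/2 = 49.

49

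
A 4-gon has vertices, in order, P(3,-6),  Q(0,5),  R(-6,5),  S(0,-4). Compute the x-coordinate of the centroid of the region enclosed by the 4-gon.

-1

Apply Gauss's area formula. First the cross-terms c_i = x_i·y_{i+1} − x_{i+1}·y_i:
  15, 30, 24, 12  ⇒  2A = 81, A = 40.5.
Then Σ (x_i + x_{i+1})·c_i = -243, so x̄ = -243 / (6·40.5) = -1.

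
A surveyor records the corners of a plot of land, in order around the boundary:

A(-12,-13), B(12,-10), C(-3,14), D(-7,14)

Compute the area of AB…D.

364.5

Apply the shoelace (surveyor's) formula: 2A = Σ (x_i·y_{i+1} − x_{i+1}·y_i), indices taken mod 4.
Σ = (276) + (138) + (56) + (259) = 729
Area = |Σ|/2 = 364.5.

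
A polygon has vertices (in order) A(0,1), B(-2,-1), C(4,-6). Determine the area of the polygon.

11

Apply the shoelace (surveyor's) formula: 2A = Σ (x_i·y_{i+1} − x_{i+1}·y_i), indices taken mod 3.
A→B: (0)(-1) − (-2)(1) = 2
B→C: (-2)(-6) − (4)(-1) = 16
C→A: (4)(1) − (0)(-6) = 4
Σ = 22
Area = |Σ|/2 = 11.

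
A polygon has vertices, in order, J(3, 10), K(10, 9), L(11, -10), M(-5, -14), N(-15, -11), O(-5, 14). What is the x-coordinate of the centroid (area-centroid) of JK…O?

-186/247

Apply Gauss's area formula. First the cross-terms c_i = x_i·y_{i+1} − x_{i+1}·y_i:
  -73, -199, -204, -155, -265, -92  ⇒  2A = -988, A = -494.
Then Σ (x_i + x_{i+1})·c_i = 2232, so x̄ = 2232 / (6·(-494)) = -186/247.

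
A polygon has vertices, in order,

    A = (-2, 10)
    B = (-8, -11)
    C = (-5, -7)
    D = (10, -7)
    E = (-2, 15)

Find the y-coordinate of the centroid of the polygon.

-14/59

Apply the shoelace (surveyor's) formula. First the cross-terms c_i = x_i·y_{i+1} − x_{i+1}·y_i:
  102, 1, 105, 136, 10  ⇒  2A = 354, A = 177.
Then Σ (y_i + y_{i+1})·c_i = -252, so ȳ = -252 / (6·177) = -14/59.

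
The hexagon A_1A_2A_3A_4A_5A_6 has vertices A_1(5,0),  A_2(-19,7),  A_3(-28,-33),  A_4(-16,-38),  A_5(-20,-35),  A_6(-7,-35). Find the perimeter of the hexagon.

134

|A_1A_2| = √((-24)² + (7)²) = √625 = 25
|A_2A_3| = √((-9)² + (-40)²) = √1681 = 41
|A_3A_4| = √((12)² + (-5)²) = √169 = 13
|A_4A_5| = √((-4)² + (3)²) = √25 = 5
|A_5A_6| = √((13)² + (0)²) = √169 = 13
|A_6A_1| = √((12)² + (35)²) = √1369 = 37
Perimeter = 25 + 41 + 13 + 5 + 13 + 37 = 134.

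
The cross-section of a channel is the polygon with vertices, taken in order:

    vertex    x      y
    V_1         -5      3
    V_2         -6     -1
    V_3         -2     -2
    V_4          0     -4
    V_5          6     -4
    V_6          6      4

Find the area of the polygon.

75.5

Apply Gauss's area formula: 2A = Σ (x_i·y_{i+1} − x_{i+1}·y_i), indices taken mod 6.
V_1→V_2: (-5)(-1) − (-6)(3) = 23
V_2→V_3: (-6)(-2) − (-2)(-1) = 10
V_3→V_4: (-2)(-4) − (0)(-2) = 8
V_4→V_5: (0)(-4) − (6)(-4) = 24
V_5→V_6: (6)(4) − (6)(-4) = 48
V_6→V_1: (6)(3) − (-5)(4) = 38
Σ = 151
Area = |Σ|/2 = 75.5.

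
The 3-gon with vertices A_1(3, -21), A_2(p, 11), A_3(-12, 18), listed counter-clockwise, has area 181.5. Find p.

The doubled signed area Σ (x_i y_{i+1} − x_{i+1} y_i) is linear in p.
With p=0 it equals 363; the coefficient of p is 39 (from the two edges through A_2).
So 39·p + 363 = 2·181.5 = 363 ⇒ p = 0.

0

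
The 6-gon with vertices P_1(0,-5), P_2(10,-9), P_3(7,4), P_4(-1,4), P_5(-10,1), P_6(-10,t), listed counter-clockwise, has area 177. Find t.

-7

The doubled signed area Σ (x_i y_{i+1} − x_{i+1} y_i) is linear in t.
With t=0 it equals 284; the coefficient of t is -10 (from the two edges through P_6).
So -10·t + 284 = 2·177 = 354 ⇒ t = -7.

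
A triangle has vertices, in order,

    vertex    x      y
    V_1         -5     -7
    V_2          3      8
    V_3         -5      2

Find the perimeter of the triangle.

|V_1V_2| = √((8)² + (15)²) = √289 = 17
|V_2V_3| = √((-8)² + (-6)²) = √100 = 10
|V_3V_1| = √((0)² + (-9)²) = √81 = 9
Perimeter = 17 + 10 + 9 = 36.

36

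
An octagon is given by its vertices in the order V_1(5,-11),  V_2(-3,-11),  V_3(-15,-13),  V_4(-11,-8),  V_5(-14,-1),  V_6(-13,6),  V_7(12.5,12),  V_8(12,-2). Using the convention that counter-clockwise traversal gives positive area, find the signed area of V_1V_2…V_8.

-478.5

Σ = (-88) + (-126) + (-23) + (-101) + (-97) + (-231) + (-169) + (-122) = -957
Signed area = Σ/2 = -478.5 (negative ⇒ clockwise traversal).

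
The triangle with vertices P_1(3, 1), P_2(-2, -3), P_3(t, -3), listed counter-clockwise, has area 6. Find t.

1

The doubled signed area Σ (x_i y_{i+1} − x_{i+1} y_i) is linear in t.
With t=0 it equals 8; the coefficient of t is 4 (from the two edges through P_3).
So 4·t + 8 = 2·6 = 12 ⇒ t = 1.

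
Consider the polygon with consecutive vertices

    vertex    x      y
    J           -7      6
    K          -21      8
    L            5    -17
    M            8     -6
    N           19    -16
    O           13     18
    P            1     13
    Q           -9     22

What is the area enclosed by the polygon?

709.5

Apply the surveyor's formula: 2A = Σ (x_i·y_{i+1} − x_{i+1}·y_i), indices taken mod 8.
Σ = (70) + (317) + (106) + (-14) + (550) + (151) + (139) + (100) = 1419
Area = |Σ|/2 = 709.5.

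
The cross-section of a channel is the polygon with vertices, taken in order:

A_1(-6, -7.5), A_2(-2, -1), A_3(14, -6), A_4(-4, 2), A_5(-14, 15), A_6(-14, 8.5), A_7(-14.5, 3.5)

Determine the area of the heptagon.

Apply the shoelace formula: 2A = Σ (x_i·y_{i+1} − x_{i+1}·y_i), indices taken mod 7.
Cross-terms: -9, 26, 4, -32, 91, 74.25, 129.75  ⇒  Σ = 284
Area = |Σ|/2 = 142.

142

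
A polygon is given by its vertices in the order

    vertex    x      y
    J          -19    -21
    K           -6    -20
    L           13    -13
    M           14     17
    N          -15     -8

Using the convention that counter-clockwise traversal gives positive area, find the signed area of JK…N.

Σ = (254) + (338) + (403) + (143) + (163) = 1301
Signed area = Σ/2 = 650.5 (positive ⇒ counter-clockwise traversal).

650.5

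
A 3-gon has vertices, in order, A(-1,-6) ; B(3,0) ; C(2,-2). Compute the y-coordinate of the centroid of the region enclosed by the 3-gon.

Apply the surveyor's formula. First the cross-terms c_i = x_i·y_{i+1} − x_{i+1}·y_i:
  18, -6, -14  ⇒  2A = -2, A = -1.
Then Σ (y_i + y_{i+1})·c_i = 16, so ȳ = 16 / (6·(-1)) = -8/3.

-8/3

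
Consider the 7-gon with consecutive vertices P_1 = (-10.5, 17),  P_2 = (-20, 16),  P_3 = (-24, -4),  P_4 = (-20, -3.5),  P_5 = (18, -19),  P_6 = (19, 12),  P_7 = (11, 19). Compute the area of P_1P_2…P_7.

1137.75

Σ = (172) + (464) + (4) + (443) + (577) + (229) + (386.5) = 2275.5
Area = |Σ|/2 = 1137.75.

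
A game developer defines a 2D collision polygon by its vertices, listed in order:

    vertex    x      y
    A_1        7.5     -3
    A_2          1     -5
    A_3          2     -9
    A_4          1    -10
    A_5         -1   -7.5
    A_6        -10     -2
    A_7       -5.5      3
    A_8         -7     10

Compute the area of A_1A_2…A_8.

132

Σ = (-34.5) + (1) + (-11) + (-17.5) + (-73) + (-41) + (-34) + (-54) = -264
Area = |Σ|/2 = 132.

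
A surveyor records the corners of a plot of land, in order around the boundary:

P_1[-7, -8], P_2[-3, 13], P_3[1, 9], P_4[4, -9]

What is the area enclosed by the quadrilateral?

Σ = (-115) + (-40) + (-45) + (-95) = -295
Area = |Σ|/2 = 147.5.

147.5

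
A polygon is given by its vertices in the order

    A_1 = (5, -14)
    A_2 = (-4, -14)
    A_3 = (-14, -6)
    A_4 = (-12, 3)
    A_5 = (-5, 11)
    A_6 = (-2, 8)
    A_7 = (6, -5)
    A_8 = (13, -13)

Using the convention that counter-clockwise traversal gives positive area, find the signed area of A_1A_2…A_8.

-357.5

Σ = (-126) + (-172) + (-114) + (-117) + (-18) + (-38) + (-13) + (-117) = -715
Signed area = Σ/2 = -357.5 (negative ⇒ clockwise traversal).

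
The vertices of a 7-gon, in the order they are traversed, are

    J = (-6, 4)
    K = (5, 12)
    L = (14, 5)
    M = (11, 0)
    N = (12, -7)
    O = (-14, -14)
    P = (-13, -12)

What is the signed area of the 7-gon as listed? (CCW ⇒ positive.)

J→K: (-6)(12) − (5)(4) = -92
K→L: (5)(5) − (14)(12) = -143
L→M: (14)(0) − (11)(5) = -55
M→N: (11)(-7) − (12)(0) = -77
N→O: (12)(-14) − (-14)(-7) = -266
O→P: (-14)(-12) − (-13)(-14) = -14
P→J: (-13)(4) − (-6)(-12) = -124
Σ = -771
Signed area = Σ/2 = -385.5 (negative ⇒ clockwise traversal).

-385.5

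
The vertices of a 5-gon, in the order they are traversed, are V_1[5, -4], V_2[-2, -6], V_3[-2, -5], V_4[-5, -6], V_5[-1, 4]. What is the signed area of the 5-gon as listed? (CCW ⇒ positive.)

Apply the shoelace formula: 2A = Σ (x_i·y_{i+1} − x_{i+1}·y_i), indices taken mod 5.
V_1→V_2: (5)(-6) − (-2)(-4) = -38
V_2→V_3: (-2)(-5) − (-2)(-6) = -2
V_3→V_4: (-2)(-6) − (-5)(-5) = -13
V_4→V_5: (-5)(4) − (-1)(-6) = -26
V_5→V_1: (-1)(-4) − (5)(4) = -16
Σ = -95
Signed area = Σ/2 = -47.5 (negative ⇒ clockwise traversal).

-47.5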